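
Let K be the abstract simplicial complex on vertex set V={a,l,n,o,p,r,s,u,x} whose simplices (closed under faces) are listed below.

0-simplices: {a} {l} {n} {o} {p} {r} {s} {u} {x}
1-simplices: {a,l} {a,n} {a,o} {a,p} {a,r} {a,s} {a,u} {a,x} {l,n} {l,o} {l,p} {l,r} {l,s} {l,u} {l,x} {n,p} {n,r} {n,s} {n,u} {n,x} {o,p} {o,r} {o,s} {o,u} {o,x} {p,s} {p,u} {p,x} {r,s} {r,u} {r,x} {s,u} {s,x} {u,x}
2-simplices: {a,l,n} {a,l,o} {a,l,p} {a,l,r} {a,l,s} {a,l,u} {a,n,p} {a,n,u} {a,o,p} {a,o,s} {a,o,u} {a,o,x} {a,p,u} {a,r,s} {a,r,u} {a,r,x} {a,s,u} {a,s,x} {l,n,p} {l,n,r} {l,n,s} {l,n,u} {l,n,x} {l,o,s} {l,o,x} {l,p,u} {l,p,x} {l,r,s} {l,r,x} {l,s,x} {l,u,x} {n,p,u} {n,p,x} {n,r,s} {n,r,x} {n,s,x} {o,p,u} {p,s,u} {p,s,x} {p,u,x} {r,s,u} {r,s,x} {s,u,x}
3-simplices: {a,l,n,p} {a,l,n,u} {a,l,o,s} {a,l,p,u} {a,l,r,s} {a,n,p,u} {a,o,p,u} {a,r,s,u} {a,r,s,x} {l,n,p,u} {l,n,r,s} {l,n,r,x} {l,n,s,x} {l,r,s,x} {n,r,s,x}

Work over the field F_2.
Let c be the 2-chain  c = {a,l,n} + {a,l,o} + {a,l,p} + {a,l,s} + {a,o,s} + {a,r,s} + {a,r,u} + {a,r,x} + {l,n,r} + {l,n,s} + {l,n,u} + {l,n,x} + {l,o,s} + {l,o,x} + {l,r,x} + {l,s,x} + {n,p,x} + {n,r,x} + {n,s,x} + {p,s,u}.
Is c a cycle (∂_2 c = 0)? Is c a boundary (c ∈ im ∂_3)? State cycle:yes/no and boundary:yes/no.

n_0=9 n_1=34 n_2=43 n_3=15  [Z2]
∂1: piv[al,an,ao,ap,ar,as,au,ax] rk=8  ker:ln,lo,lp,lr,ls,lu,lx,np,nr,ns,nu,nx,op,or,os,ou,ox,ps,pu,px,rs,ru,rx,su,sx,ux
∂2: piv[aln,alo,alp,alr,als,alu,anp,anu,aop,aos,aou,aox,apu,ars,aru,arx,asu,asx,lnr,lns,lnx,lox,lpx,lux,psu] rk=25  ker:lnp,lnu,los,lpu,lrs,lrx,lsx,npu,npx,nrs,nrx,nsx,opu,psx,pux,rsu,rsx,sux
∂3: piv[alnp,alnu,alos,alpu,alrs,anpu,aopu,arsu,arsx,lnrs,lnrx,lnsx,lrsx] rk=13  ker:lnpu,nrsx
∂2c = {a,n} + {a,p} + {a,r} + {a,s} + {a,u} + {a,x} + {l,n} + {l,o} + {l,p} + {l,u} + {n,p} + {n,u} + {o,x} + {p,s} + {p,u} + {p,x} + {r,s} + {r,u} + {r,x} + {s,u}

cycle:no boundary:no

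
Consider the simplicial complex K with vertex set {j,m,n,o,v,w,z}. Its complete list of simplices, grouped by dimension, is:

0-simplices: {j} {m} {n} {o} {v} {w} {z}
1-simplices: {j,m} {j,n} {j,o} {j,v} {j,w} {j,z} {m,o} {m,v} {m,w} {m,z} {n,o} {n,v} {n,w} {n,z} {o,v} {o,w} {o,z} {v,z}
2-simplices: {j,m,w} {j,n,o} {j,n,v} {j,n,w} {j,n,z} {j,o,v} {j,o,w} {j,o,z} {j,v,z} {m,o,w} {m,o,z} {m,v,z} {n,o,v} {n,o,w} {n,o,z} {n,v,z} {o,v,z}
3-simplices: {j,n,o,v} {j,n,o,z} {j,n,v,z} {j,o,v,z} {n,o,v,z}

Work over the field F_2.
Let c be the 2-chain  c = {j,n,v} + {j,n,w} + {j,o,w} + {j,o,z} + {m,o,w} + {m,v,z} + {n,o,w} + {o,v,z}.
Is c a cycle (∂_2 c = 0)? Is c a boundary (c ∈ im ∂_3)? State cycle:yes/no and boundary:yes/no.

n_0=7 n_1=18 n_2=17 n_3=5  [Z2]
∂1: piv[jm,jn,jo,jv,jw,jz] rk=6  ker:mo,mv,mw,mz,no,nv,nw,nz,ov,ow,oz,vz
∂2: piv[jmw,jno,jnv,jnw,jnz,jov,jow,joz,jvz,mow,moz,mvz] rk=12  ker:nov,now,noz,nvz,ovz
∂3: piv[jnov,jnoz,jnvz,jovz] rk=4  ker:novz
∂2c = {j,v} + {j,z} + {m,o} + {m,v} + {m,w} + {m,z} + {n,o} + {n,v} + {o,v} + {o,w}

cycle:no boundary:no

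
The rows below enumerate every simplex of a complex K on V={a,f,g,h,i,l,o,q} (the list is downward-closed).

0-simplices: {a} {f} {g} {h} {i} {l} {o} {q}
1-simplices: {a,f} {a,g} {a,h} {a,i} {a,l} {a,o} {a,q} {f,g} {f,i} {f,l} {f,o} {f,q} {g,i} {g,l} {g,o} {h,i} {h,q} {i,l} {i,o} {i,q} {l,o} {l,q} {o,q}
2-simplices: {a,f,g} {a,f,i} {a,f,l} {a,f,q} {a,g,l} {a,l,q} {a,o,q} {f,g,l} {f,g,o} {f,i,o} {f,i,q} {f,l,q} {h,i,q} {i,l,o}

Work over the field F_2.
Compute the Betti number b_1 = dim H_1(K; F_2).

b_1=4

n_0=8 n_1=23 n_2=14  [Z2]
∂1: piv[af,ag,ah,ai,al,ao,aq] rk=7  ker:fg,fi,fl,fo,fq,gi,gl,go,hi,hq,il,io,iq,lo,lq,oq
∂2: piv[afg,afi,afl,afq,agl,alq,aoq,fgo,fio,fiq,hiq,ilo] rk=12  ker:fgl,flq
b_1=(23−7)−12=4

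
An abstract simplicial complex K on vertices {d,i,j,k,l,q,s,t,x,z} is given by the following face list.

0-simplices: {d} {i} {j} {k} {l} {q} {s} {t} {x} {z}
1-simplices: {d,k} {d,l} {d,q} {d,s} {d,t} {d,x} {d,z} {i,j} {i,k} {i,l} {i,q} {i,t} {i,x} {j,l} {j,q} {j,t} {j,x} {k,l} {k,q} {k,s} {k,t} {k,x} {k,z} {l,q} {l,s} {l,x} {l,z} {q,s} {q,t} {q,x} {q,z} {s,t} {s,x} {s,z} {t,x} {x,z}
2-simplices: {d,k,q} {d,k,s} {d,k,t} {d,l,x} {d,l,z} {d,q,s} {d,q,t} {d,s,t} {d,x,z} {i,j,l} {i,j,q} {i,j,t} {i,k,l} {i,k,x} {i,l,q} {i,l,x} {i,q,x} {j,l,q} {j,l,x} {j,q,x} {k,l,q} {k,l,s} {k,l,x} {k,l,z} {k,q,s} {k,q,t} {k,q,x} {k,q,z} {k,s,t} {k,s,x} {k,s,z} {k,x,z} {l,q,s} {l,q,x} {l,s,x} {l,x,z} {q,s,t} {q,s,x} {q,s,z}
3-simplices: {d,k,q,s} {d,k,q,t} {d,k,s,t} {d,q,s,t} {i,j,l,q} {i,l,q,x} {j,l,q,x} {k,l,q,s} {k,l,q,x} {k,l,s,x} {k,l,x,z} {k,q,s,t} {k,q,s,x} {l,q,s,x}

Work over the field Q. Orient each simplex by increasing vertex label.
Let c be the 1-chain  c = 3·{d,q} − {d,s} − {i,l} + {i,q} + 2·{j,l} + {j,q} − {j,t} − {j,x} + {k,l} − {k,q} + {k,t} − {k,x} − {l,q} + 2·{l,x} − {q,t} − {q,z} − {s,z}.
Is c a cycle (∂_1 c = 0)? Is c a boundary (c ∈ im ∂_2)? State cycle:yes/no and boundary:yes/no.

cycle:no boundary:no

n_0=10 n_1=36 n_2=39 n_3=14  [Q]
∂1: piv[dk,dl,dq,ds,dt,dx,dz,ij,ik] rk=9  ker:il,iq,it,ix,jl,jq,jt,jx,kl,kq,ks,kt,kx,kz,lq,ls,lx,lz,qs,qt,qx,qz,st,sx,sz,tx,xz
∂2: piv[dkq,dks,dkt,dlx,dlz,dqs,dqt,dst,dxz,ijl,ijq,ijt,ikl,ikx,ilq,ilx,iqx,jlx,klq,kls,klz,kqz,ksx,ksz] rk=24  ker:jlq,jqx,klx,kqs,kqt,kqx,kst,kxz,lqs,lqx,lsx,lxz,qst,qsx,qsz
∂3: piv[dkqs,dkqt,dkst,dqst,ijlq,ilqx,jlqx,klqs,klqx,klsx,klxz,kqsx] rk=12  ker:kqst,lqsx
∂1c = −2·{d} − {j} + {l} + 5·{q} − {t} − 2·{z}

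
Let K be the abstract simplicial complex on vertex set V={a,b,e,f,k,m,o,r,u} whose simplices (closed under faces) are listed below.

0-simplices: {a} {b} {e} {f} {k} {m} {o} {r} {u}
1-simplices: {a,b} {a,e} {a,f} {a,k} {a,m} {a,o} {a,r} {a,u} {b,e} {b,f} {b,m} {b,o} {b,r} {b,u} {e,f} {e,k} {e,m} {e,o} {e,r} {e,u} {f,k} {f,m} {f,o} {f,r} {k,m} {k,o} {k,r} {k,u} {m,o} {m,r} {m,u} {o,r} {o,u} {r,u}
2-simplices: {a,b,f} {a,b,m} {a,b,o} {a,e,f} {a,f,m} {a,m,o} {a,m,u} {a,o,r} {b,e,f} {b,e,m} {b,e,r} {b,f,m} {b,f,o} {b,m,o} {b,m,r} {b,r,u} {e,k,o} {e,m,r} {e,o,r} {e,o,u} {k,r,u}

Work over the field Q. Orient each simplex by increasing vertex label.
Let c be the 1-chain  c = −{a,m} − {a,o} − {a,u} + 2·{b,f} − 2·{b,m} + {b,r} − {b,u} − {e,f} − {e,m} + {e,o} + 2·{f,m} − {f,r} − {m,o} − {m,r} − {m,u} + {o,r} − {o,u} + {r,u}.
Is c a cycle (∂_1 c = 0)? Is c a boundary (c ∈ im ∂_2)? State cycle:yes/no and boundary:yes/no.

n_0=9 n_1=34 n_2=21  [Q]
∂1: piv[ab,ae,af,ak,am,ao,ar,au] rk=8  ker:be,bf,bm,bo,br,bu,ef,ek,em,eo,er,eu,fk,fm,fo,fr,km,ko,kr,ku,mo,mr,mu,or,ou,ru
∂2: piv[abf,abm,abo,aef,afm,amo,amu,aor,bef,bem,ber,bfo,bmr,bru,eko,eor,eou,kru] rk=18  ker:bfm,bmo,emr
∂1c = 3·{a} + {e} + {m} − {o} − {r} − 3·{u}

cycle:no boundary:no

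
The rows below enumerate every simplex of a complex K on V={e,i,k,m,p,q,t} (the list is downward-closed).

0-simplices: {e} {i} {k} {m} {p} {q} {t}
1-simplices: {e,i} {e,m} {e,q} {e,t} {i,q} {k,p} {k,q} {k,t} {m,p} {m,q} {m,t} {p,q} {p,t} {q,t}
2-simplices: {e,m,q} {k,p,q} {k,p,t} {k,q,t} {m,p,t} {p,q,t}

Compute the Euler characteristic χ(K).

χ(K)=-1

n_0=7 n_1=14 n_2=6
χ=+7−14+6=-1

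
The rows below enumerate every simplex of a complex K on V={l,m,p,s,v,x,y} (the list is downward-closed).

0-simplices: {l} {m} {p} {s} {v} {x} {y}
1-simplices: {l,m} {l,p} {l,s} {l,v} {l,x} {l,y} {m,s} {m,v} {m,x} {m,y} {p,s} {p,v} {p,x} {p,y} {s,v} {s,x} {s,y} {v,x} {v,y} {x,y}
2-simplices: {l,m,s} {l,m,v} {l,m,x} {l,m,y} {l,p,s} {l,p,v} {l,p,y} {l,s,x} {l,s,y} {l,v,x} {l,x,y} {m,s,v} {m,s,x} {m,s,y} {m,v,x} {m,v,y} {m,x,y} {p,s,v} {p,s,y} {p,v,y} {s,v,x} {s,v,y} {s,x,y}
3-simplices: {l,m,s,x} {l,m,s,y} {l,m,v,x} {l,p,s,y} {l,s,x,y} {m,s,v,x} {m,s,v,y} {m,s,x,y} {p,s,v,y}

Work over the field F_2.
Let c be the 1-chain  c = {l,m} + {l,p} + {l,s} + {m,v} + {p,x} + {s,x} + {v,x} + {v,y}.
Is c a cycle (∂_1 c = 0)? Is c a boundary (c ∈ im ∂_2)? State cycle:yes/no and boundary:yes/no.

n_0=7 n_1=20 n_2=23 n_3=9  [Z2]
∂1: piv[lm,lp,ls,lv,lx,ly] rk=6  ker:ms,mv,mx,my,ps,pv,px,py,sv,sx,sy,vx,vy,xy
∂2: piv[lms,lmv,lmx,lmy,lps,lpv,lpy,lsx,lsy,lvx,lxy,msv,mvy] rk=13  ker:msx,msy,mvx,mxy,psv,psy,pvy,svx,svy,sxy
∂3: piv[lmsx,lmsy,lmvx,lpsy,lsxy,msvx,msvy,msxy,psvy] rk=9
∂1c = {l} + {v} + {x} + {y}

cycle:no boundary:no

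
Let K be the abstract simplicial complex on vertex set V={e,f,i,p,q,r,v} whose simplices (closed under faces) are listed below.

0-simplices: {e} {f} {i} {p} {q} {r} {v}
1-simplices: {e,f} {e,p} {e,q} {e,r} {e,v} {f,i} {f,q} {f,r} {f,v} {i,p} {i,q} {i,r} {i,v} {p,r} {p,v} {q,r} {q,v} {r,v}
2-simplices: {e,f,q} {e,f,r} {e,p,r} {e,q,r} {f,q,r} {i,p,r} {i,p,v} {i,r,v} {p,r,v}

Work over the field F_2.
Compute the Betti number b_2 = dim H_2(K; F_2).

n_0=7 n_1=18 n_2=9  [Z2]
∂1: piv[ef,ep,eq,er,ev,fi] rk=6  ker:fq,fr,fv,ip,iq,ir,iv,pr,pv,qr,qv,rv
∂2: piv[efq,efr,epr,eqr,ipr,ipv,irv] rk=7  ker:fqr,prv
b_2=(9−7)−0=2

b_2=2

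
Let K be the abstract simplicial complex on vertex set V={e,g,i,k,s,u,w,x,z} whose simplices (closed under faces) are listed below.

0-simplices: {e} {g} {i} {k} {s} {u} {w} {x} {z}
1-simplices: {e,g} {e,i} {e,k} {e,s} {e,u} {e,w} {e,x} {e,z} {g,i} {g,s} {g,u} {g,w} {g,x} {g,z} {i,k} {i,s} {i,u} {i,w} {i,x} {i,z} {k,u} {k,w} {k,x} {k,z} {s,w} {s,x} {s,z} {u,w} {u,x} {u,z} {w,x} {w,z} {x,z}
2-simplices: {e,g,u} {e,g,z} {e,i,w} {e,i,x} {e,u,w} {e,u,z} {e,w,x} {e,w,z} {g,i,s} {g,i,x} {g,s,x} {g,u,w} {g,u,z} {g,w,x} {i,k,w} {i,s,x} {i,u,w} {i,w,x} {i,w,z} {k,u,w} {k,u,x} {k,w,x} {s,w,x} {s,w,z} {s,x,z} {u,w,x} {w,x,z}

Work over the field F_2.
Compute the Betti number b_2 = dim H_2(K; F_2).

b_2=5

n_0=9 n_1=33 n_2=27  [Z2]
∂1: piv[eg,ei,ek,es,eu,ew,ex,ez] rk=8  ker:gi,gs,gu,gw,gx,gz,ik,is,iu,iw,ix,iz,ku,kw,kx,kz,sw,sx,sz,uw,ux,uz,wx,wz,xz
∂2: piv[egu,egz,eiw,eix,euw,euz,ewx,ewz,gis,gix,gsx,guw,gwx,ikw,iuw,iwz,kuw,kux,kwx,swx,swz,sxz] rk=22  ker:guz,isx,iwx,uwx,wxz
b_2=(27−22)−0=5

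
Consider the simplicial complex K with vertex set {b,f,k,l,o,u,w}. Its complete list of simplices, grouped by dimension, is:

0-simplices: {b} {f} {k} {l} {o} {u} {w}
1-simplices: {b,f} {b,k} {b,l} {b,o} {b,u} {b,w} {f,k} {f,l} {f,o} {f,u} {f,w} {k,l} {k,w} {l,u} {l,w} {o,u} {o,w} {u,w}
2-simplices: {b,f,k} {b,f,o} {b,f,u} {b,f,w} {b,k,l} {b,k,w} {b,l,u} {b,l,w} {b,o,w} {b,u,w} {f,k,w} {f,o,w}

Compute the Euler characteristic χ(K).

χ(K)=1

n_0=7 n_1=18 n_2=12
χ=+7−18+12=1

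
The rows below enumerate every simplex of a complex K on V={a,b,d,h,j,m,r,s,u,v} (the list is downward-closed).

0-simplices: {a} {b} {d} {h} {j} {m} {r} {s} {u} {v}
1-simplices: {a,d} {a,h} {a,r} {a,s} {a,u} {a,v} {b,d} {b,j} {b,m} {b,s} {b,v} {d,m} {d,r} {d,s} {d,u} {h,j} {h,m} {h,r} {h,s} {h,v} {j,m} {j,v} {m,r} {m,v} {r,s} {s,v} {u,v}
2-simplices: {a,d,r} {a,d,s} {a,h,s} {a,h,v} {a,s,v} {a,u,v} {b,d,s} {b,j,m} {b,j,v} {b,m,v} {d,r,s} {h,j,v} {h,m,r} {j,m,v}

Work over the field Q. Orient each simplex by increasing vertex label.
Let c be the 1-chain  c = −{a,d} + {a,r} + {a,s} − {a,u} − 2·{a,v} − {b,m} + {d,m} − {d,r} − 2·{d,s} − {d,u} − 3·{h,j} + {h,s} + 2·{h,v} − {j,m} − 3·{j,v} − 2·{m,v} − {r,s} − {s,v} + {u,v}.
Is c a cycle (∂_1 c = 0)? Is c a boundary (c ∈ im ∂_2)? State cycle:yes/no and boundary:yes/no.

n_0=10 n_1=27 n_2=14  [Q]
∂1: piv[ad,ah,ar,as,au,av,bd,bj,bm] rk=9  ker:bs,bv,dm,dr,ds,du,hj,hm,hr,hs,hv,jm,jv,mr,mv,rs,sv,uv
∂2: piv[adr,ads,ahs,ahv,asv,auv,bds,bjm,bjv,bmv,drs,hjv,hmr] rk=13  ker:jmv
∂1c = 2·{a} + {b} + 2·{d} + {j} + {m} + {r} − 3·{u} − 5·{v}

cycle:no boundary:no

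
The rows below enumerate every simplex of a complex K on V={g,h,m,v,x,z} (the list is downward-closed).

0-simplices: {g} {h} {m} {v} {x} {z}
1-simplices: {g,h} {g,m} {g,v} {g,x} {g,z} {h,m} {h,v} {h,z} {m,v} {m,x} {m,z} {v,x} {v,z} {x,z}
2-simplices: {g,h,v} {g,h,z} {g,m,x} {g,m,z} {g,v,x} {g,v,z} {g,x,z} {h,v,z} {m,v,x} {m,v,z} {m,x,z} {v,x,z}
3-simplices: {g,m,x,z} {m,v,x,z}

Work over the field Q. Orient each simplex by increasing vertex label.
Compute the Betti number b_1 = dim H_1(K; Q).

b_1=1

n_0=6 n_1=14 n_2=12 n_3=2  [Q]
∂1: piv[gh,gm,gv,gx,gz] rk=5  ker:hm,hv,hz,mv,mx,mz,vx,vz,xz
∂2: piv[ghv,ghz,gmx,gmz,gvx,gvz,gxz,mvx] rk=8  ker:hvz,mvz,mxz,vxz
∂3: piv[gmxz,mvxz] rk=2
b_1=(14−5)−8=1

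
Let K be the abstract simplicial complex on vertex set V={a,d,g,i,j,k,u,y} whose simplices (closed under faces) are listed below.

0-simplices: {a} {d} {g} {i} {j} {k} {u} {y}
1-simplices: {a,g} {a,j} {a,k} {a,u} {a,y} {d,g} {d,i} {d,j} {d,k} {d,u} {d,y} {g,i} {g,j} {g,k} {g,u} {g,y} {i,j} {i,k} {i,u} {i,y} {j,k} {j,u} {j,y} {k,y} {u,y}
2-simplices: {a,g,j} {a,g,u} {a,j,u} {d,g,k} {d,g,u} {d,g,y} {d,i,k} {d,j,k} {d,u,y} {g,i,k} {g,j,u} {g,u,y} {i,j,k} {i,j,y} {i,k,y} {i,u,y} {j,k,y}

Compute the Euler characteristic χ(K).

χ(K)=0

n_0=8 n_1=25 n_2=17
χ=+8−25+17=0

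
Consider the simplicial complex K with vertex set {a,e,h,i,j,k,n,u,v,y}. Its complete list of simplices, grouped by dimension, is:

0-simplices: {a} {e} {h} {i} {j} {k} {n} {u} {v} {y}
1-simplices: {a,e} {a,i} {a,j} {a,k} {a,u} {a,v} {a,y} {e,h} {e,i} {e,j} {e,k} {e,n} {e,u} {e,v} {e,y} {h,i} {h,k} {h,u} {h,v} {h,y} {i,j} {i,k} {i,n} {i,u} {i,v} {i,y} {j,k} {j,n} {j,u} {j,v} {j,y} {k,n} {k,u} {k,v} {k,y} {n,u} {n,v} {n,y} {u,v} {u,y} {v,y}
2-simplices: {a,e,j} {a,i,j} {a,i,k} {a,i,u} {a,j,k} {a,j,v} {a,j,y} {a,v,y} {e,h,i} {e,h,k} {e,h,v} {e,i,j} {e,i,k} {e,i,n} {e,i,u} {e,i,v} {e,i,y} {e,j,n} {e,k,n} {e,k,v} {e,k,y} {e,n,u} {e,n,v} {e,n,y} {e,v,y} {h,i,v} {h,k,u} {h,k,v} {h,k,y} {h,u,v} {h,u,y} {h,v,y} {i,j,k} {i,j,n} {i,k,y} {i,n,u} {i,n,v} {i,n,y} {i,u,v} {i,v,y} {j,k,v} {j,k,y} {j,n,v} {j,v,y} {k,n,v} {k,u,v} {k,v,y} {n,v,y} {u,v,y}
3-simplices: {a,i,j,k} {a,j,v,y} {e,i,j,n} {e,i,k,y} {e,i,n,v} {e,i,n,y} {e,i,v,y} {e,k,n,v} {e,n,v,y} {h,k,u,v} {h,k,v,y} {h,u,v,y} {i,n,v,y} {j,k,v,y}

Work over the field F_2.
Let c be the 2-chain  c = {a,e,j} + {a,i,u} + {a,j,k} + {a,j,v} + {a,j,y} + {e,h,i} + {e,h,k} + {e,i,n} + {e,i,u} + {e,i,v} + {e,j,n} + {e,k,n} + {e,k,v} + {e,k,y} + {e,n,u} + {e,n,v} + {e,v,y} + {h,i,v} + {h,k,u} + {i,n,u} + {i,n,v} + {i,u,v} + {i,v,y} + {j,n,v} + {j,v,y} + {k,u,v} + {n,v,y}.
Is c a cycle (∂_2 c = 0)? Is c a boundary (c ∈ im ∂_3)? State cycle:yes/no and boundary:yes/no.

cycle:no boundary:no

n_0=10 n_1=41 n_2=49 n_3=14  [Z2]
∂1: piv[ae,ai,aj,ak,au,av,ay,eh,en] rk=9  ker:ei,ej,ek,eu,ev,ey,hi,hk,hu,hv,hy,ij,ik,in,iu,iv,iy,jk,jn,ju,jv,jy,kn,ku,kv,ky,nu,nv,ny,uv,uy,vy
∂2: piv[aej,aij,aik,aiu,ajk,ajv,ajy,avy,ehi,ehk,ehv,eij,eik,ein,eiu,eiv,eiy,ejn,ekn,ekv,eky,enu,env,eny,evy,hku,hky,huv,huy,iuv,jkv] rk=31  ker:hiv,hkv,hvy,ijk,ijn,iky,inu,inv,iny,ivy,jky,jnv,jvy,knv,kuv,kvy,nvy,uvy
∂3: piv[aijk,ajvy,eijn,eiky,einv,einy,eivy,eknv,envy,hkuv,hkvy,huvy,jkvy] rk=13  ker:invy
∂2c = {a,e} + {a,i} + {a,k} + {a,u} + {a,v} + {a,y} + {e,n} + {h,u} + {h,v} + {i,n} + {i,v} + {i,y} + {j,k} + {j,v} + {k,n} + {k,y} + {n,y}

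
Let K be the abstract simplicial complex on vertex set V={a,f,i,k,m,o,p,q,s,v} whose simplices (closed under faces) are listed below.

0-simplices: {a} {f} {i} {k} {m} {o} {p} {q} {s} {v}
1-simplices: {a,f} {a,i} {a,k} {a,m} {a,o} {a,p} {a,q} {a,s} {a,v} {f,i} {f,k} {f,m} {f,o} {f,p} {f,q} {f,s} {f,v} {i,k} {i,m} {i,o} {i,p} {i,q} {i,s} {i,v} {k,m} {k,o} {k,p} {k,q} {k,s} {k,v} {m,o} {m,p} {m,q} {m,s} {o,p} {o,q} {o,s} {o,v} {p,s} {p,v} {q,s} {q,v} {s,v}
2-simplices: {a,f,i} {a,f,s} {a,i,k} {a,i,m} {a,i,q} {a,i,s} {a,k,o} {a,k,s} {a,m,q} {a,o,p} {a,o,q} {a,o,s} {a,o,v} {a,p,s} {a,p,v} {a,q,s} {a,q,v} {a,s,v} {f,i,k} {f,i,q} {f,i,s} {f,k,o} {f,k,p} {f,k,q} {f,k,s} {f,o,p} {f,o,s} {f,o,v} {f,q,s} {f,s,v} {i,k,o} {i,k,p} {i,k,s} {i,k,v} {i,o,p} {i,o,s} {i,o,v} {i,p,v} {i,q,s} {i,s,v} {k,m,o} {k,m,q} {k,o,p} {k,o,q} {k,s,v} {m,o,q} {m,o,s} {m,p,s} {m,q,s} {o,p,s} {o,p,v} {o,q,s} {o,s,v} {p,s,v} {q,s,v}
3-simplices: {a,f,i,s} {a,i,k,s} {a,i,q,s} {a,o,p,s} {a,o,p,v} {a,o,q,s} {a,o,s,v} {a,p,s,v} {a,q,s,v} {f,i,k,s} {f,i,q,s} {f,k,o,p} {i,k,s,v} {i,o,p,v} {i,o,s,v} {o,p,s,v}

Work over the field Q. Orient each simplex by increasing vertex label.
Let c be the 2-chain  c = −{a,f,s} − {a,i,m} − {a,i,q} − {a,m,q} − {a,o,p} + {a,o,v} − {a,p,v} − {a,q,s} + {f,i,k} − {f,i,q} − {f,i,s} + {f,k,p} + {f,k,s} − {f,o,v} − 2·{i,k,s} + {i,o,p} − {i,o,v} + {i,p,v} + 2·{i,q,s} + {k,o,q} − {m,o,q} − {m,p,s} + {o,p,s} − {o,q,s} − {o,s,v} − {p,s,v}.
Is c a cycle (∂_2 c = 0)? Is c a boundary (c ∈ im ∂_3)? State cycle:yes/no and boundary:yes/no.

n_0=10 n_1=43 n_2=55 n_3=16  [Q]
∂1: piv[af,ai,ak,am,ao,ap,aq,as,av] rk=9  ker:fi,fk,fm,fo,fp,fq,fs,fv,ik,im,io,ip,iq,is,iv,km,ko,kp,kq,ks,kv,mo,mp,mq,ms,op,oq,os,ov,ps,pv,qs,qv,sv
∂2: piv[afi,afs,aik,aim,aiq,ais,ako,aks,amq,aop,aoq,aos,aov,aps,apv,aqs,aqv,asv,fik,fiq,fko,fkp,fkq,fop,fov,iko,ikp,ikv,iov,kmo,kmq,mos,mps] rk=33  ker:fis,fks,fos,fqs,fsv,iks,iop,ios,ipv,iqs,isv,kop,koq,ksv,moq,mqs,ops,opv,oqs,osv,psv,qsv
∂3: piv[afis,aiks,aiqs,aops,aopv,aoqs,aosv,apsv,aqsv,fiks,fiqs,fkop,iksv,iopv,iosv] rk=15  ker:opsv
∂2c = −{a,f} − 2·{a,i} + {a,q} + 2·{a,s} − {f,i} + {f,k} − {f,o} − {f,p} + {f,q} − {f,s} + {f,v} − {i,k} − {i,m} − {i,s} + {k,o} + {k,p} − {k,q} − {k,s} − {m,o} − {m,p} + {m,s} + {o,p} − {o,q} − {o,s} − {p,s} + {p,v} − 2·{s,v}

cycle:no boundary:no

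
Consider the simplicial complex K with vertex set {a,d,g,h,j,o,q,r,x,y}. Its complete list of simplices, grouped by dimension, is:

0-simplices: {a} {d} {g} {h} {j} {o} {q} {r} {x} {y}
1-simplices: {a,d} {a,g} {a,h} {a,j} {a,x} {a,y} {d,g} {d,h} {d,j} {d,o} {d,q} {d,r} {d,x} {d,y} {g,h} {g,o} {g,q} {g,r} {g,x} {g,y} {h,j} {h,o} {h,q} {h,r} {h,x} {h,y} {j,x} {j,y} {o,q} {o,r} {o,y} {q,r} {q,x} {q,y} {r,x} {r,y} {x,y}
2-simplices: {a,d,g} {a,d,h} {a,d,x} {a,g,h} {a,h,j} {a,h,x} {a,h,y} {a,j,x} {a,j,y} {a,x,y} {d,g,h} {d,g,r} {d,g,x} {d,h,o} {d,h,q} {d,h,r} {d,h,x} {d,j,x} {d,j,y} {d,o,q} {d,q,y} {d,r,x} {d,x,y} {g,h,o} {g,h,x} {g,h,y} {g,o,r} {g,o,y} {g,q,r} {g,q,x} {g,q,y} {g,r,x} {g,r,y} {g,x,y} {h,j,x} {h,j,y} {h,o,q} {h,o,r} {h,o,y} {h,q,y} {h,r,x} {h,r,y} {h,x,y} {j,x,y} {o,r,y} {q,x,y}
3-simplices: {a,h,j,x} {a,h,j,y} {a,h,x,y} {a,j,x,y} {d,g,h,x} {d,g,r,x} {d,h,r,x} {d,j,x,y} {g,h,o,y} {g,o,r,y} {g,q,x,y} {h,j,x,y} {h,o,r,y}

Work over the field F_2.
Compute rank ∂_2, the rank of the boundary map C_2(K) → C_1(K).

n_0=10 n_1=37 n_2=46 n_3=13  [Z2]
∂1: piv[ad,ag,ah,aj,ax,ay,do,dq,dr] rk=9  ker:dg,dh,dj,dx,dy,gh,go,gq,gr,gx,gy,hj,ho,hq,hr,hx,hy,jx,jy,oq,or,oy,qr,qx,qy,rx,ry,xy
∂2: piv[adg,adh,adx,agh,ahj,ahx,ahy,ajx,ajy,axy,dgr,dgx,dho,dhq,dhr,djx,djy,doq,dqy,drx,gho,ghy,gor,goy,gqr,gqx,gqy,gry] rk=28  ker:dgh,dhx,dxy,ghx,grx,gxy,hjx,hjy,hoq,hor,hoy,hqy,hrx,hry,hxy,jxy,ory,qxy
∂3: piv[ahjx,ahjy,ahxy,ajxy,dghx,dgrx,dhrx,djxy,ghoy,gory,gqxy,hory] rk=12  ker:hjxy
rk∂_2=28

rank∂_2=28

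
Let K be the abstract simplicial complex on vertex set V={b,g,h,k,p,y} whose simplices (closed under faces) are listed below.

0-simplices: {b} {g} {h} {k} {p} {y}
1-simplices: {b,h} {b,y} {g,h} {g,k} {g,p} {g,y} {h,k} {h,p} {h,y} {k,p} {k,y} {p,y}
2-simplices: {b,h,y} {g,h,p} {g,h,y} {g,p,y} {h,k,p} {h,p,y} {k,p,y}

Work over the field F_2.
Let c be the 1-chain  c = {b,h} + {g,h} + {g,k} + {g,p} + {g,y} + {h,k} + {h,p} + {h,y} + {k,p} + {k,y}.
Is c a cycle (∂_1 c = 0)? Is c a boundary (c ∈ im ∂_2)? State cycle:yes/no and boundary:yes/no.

cycle:no boundary:no

n_0=6 n_1=12 n_2=7  [Z2]
∂1: piv[bh,by,gh,gk,gp] rk=5  ker:gy,hk,hp,hy,kp,ky,py
∂2: piv[bhy,ghp,ghy,gpy,hkp,kpy] rk=6  ker:hpy
∂1c = {b} + {h} + {p} + {y}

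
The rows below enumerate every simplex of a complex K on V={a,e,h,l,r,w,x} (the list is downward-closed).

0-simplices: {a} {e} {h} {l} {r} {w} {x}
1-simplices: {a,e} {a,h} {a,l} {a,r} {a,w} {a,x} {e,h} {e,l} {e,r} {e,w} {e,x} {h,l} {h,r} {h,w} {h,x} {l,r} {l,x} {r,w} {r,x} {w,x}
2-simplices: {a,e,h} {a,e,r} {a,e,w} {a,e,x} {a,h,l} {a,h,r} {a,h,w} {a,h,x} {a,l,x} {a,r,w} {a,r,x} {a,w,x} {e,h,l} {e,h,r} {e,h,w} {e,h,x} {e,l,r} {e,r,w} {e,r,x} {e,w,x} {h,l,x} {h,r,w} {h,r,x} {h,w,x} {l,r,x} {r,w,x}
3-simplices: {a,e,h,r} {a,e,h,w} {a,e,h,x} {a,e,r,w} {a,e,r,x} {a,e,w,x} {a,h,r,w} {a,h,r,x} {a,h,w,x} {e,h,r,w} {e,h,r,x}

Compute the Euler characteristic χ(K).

n_0=7 n_1=20 n_2=26 n_3=11
χ=+7−20+26−11=2

χ(K)=2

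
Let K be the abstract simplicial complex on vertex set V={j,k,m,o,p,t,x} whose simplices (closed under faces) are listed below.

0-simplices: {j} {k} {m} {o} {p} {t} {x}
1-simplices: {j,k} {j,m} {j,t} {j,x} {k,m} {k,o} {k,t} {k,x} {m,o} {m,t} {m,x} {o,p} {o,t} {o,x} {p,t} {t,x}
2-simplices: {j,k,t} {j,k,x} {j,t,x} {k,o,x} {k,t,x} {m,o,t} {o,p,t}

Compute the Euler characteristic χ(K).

n_0=7 n_1=16 n_2=7
χ=+7−16+7=-2

χ(K)=-2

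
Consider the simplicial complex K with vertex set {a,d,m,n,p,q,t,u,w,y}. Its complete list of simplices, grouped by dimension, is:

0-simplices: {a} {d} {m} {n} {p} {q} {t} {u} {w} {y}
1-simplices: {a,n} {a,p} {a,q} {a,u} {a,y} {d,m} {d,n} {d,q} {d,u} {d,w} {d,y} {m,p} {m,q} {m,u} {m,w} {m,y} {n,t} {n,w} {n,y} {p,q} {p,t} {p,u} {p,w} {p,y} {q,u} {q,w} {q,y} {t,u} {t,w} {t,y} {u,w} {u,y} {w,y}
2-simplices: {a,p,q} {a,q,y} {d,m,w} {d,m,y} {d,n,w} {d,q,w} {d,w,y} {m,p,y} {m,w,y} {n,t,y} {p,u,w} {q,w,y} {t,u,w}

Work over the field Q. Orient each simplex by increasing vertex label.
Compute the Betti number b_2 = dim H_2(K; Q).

b_2=1

n_0=10 n_1=33 n_2=13  [Q]
∂1: piv[an,ap,aq,au,ay,dm,dn,dw,nt] rk=9  ker:dq,du,dy,mp,mq,mu,mw,my,nw,ny,pq,pt,pu,pw,py,qu,qw,qy,tu,tw,ty,uw,uy,wy
∂2: piv[apq,aqy,dmw,dmy,dnw,dqw,dwy,mpy,nty,puw,qwy,tuw] rk=12  ker:mwy
b_2=(13−12)−0=1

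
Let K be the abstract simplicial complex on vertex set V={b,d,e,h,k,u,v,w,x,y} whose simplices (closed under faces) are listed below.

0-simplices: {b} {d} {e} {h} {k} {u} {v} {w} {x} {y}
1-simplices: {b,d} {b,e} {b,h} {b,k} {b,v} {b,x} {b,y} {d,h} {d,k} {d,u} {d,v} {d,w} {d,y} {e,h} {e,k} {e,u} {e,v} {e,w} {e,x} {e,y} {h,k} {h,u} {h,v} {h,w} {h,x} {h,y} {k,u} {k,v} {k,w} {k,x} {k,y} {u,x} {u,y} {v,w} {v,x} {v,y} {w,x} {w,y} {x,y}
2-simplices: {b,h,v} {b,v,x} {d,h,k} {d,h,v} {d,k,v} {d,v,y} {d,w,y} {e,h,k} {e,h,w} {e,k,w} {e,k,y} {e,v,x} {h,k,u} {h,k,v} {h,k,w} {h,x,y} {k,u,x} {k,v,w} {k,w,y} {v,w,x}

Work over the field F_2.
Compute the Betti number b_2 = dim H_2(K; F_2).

n_0=10 n_1=39 n_2=20  [Z2]
∂1: piv[bd,be,bh,bk,bv,bx,by,du,dw] rk=9  ker:dh,dk,dv,dy,eh,ek,eu,ev,ew,ex,ey,hk,hu,hv,hw,hx,hy,ku,kv,kw,kx,ky,ux,uy,vw,vx,vy,wx,wy,xy
∂2: piv[bhv,bvx,dhk,dhv,dkv,dvy,dwy,ehk,ehw,ekw,eky,evx,hku,hxy,kux,kvw,kwy,vwx] rk=18  ker:hkv,hkw
b_2=(20−18)−0=2

b_2=2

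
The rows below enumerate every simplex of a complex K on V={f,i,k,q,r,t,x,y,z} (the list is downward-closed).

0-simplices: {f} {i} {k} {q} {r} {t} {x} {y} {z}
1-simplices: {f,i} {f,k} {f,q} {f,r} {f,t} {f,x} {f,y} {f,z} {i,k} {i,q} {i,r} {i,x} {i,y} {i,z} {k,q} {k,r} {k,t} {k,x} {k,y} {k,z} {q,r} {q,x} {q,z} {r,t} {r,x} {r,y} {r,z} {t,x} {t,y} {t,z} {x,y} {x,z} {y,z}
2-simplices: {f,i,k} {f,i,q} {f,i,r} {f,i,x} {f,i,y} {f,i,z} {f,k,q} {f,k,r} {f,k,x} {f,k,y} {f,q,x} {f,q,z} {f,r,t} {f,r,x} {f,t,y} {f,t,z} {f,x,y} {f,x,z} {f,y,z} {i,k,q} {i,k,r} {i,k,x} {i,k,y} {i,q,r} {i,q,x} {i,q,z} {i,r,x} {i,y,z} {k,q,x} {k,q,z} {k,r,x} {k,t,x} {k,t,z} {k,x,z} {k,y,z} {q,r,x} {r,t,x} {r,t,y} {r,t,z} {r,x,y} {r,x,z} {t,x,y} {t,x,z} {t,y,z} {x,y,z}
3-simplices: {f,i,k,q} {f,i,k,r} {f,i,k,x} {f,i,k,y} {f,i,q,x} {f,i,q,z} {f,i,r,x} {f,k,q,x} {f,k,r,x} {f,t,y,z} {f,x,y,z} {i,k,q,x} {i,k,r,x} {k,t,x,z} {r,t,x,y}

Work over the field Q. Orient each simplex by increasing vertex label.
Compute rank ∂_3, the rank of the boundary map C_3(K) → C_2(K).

rank∂_3=13

n_0=9 n_1=33 n_2=45 n_3=15  [Q]
∂1: piv[fi,fk,fq,fr,ft,fx,fy,fz] rk=8  ker:ik,iq,ir,ix,iy,iz,kq,kr,kt,kx,ky,kz,qr,qx,qz,rt,rx,ry,rz,tx,ty,tz,xy,xz,yz
∂2: piv[fik,fiq,fir,fix,fiy,fiz,fkq,fkr,fkx,fky,fqx,fqz,frt,frx,fty,ftz,fxy,fxz,fyz,iqr,kqz,ktx,ktz,rty,rtz] rk=25  ker:ikq,ikr,ikx,iky,iqx,iqz,irx,iyz,kqx,krx,kxz,kyz,qrx,rtx,rxy,rxz,txy,txz,tyz,xyz
∂3: piv[fikq,fikr,fikx,fiky,fiqx,fiqz,firx,fkqx,fkrx,ftyz,fxyz,ktxz,rtxy] rk=13  ker:ikqx,ikrx
rk∂_3=13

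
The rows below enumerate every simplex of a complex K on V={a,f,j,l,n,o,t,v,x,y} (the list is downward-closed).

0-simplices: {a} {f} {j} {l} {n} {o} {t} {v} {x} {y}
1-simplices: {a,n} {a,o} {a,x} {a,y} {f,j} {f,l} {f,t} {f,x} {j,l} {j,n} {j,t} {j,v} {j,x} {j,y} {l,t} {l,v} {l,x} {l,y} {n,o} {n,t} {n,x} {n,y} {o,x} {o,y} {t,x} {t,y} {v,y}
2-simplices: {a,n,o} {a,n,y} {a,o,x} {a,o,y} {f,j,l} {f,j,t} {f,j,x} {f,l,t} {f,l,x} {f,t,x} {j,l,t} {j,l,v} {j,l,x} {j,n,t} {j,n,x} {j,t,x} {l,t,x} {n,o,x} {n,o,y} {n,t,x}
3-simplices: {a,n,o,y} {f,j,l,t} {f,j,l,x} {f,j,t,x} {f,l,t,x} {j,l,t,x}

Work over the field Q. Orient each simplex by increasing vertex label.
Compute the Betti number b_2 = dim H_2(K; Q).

n_0=10 n_1=27 n_2=20 n_3=6  [Q]
∂1: piv[an,ao,ax,ay,fj,fl,ft,fx,jv] rk=9  ker:jl,jn,jt,jx,jy,lt,lv,lx,ly,no,nt,nx,ny,ox,oy,tx,ty,vy
∂2: piv[ano,any,aox,aoy,fjl,fjt,fjx,flt,flx,ftx,jlv,jnt,jnx,nox] rk=14  ker:jlt,jlx,jtx,ltx,noy,ntx
∂3: piv[anoy,fjlt,fjlx,fjtx,fltx] rk=5  ker:jltx
b_2=(20−14)−5=1

b_2=1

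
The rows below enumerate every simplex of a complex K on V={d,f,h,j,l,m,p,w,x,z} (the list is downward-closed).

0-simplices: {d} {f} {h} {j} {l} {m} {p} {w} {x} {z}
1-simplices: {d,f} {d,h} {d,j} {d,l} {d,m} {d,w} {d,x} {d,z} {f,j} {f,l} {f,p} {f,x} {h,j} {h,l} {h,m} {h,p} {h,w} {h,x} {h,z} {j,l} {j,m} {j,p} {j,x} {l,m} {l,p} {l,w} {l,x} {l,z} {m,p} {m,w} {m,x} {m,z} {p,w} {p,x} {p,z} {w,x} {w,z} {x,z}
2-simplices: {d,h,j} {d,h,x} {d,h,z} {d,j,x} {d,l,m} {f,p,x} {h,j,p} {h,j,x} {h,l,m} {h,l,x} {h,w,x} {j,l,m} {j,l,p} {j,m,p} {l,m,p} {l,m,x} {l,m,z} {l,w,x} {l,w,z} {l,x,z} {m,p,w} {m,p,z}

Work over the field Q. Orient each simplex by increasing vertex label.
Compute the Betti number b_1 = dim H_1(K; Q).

n_0=10 n_1=38 n_2=22  [Q]
∂1: piv[df,dh,dj,dl,dm,dw,dx,dz,fp] rk=9  ker:fj,fl,fx,hj,hl,hm,hp,hw,hx,hz,jl,jm,jp,jx,lm,lp,lw,lx,lz,mp,mw,mx,mz,pw,px,pz,wx,wz,xz
∂2: piv[dhj,dhx,dhz,djx,dlm,fpx,hjp,hlm,hlx,hwx,jlm,jlp,jmp,lmx,lmz,lwx,lwz,lxz,mpw,mpz] rk=20  ker:hjx,lmp
b_1=(38−9)−20=9

b_1=9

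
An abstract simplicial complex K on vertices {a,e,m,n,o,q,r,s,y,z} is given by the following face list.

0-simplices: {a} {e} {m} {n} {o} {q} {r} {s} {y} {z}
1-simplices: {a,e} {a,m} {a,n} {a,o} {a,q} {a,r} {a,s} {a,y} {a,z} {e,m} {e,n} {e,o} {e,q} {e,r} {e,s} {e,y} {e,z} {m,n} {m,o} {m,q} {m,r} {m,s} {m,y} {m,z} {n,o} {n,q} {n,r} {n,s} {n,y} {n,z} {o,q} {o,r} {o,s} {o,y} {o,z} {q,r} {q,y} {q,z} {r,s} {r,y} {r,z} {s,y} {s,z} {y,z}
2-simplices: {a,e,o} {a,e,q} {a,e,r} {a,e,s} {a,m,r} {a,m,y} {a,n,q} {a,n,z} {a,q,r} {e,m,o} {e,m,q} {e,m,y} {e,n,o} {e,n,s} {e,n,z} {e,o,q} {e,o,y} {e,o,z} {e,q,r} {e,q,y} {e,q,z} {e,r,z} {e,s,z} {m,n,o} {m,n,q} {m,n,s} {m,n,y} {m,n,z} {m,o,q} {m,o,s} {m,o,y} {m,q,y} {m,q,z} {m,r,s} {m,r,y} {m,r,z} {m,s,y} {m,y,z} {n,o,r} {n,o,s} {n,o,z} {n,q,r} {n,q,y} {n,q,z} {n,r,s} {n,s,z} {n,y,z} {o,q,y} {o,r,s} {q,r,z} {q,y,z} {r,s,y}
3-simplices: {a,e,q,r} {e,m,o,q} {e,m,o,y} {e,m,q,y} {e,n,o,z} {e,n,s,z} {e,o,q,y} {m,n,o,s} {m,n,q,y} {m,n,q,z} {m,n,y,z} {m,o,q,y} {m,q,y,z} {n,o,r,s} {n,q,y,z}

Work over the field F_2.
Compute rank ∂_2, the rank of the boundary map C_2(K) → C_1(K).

n_0=10 n_1=44 n_2=52 n_3=15  [Z2]
∂1: piv[ae,am,an,ao,aq,ar,as,ay,az] rk=9  ker:em,en,eo,eq,er,es,ey,ez,mn,mo,mq,mr,ms,my,mz,no,nq,nr,ns,ny,nz,oq,or,os,oy,oz,qr,qy,qz,rs,ry,rz,sy,sz,yz
∂2: piv[aeo,aeq,aer,aes,amr,amy,anq,anz,aqr,emo,emq,emy,eno,ens,enz,eoq,eoy,eoz,eqy,eqz,erz,esz,mno,mnq,mns,mny,mnz,mos,mrs,mry,mrz,msy,myz,nor,nqr] rk=35  ker:eqr,moq,moy,mqy,mqz,nos,noz,nqy,nqz,nrs,nsz,nyz,oqy,ors,qrz,qyz,rsy
∂3: piv[aeqr,emoq,emoy,emqy,enoz,ensz,eoqy,mnos,mnqy,mnqz,mnyz,mqyz,nors] rk=13  ker:moqy,nqyz
rk∂_2=35

rank∂_2=35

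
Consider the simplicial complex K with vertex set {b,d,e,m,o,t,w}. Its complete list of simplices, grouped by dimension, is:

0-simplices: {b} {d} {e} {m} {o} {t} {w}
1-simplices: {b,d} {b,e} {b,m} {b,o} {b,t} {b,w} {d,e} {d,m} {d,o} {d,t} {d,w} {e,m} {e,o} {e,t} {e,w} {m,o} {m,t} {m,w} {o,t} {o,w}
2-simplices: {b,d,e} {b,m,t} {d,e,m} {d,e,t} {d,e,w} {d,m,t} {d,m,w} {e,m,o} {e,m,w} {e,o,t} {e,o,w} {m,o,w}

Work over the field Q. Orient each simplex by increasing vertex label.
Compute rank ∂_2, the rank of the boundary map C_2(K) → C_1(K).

n_0=7 n_1=20 n_2=12  [Q]
∂1: piv[bd,be,bm,bo,bt,bw] rk=6  ker:de,dm,do,dt,dw,em,eo,et,ew,mo,mt,mw,ot,ow
∂2: piv[bde,bmt,dem,det,dew,dmt,dmw,emo,eot,eow] rk=10  ker:emw,mow
rk∂_2=10

rank∂_2=10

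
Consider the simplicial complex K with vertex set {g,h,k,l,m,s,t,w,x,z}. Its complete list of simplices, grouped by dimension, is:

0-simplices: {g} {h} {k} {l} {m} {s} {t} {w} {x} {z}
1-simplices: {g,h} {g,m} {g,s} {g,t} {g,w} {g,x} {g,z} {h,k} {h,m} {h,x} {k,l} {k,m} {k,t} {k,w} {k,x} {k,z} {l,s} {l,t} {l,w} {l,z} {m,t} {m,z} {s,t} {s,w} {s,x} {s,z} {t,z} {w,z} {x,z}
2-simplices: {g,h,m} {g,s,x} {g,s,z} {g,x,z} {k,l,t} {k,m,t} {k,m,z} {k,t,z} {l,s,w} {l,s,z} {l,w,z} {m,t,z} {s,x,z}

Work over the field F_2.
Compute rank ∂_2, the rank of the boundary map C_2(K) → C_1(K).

n_0=10 n_1=29 n_2=13  [Z2]
∂1: piv[gh,gm,gs,gt,gw,gx,gz,hk,kl] rk=9  ker:hm,hx,km,kt,kw,kx,kz,ls,lt,lw,lz,mt,mz,st,sw,sx,sz,tz,wz,xz
∂2: piv[ghm,gsx,gsz,gxz,klt,kmt,kmz,ktz,lsw,lsz,lwz] rk=11  ker:mtz,sxz
rk∂_2=11

rank∂_2=11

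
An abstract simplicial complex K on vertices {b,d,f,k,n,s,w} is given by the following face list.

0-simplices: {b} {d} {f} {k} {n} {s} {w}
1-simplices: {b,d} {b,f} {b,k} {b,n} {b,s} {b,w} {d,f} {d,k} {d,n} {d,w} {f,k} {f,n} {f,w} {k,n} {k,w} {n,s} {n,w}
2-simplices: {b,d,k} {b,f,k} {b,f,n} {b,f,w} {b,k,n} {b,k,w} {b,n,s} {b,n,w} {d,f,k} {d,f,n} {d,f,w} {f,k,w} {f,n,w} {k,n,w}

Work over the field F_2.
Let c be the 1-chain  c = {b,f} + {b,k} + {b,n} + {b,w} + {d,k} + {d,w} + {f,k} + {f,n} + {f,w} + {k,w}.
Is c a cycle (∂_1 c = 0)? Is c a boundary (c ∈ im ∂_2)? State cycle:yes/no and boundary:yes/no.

cycle:yes boundary:yes

n_0=7 n_1=17 n_2=14  [Z2]
∂1: piv[bd,bf,bk,bn,bs,bw] rk=6  ker:df,dk,dn,dw,fk,fn,fw,kn,kw,ns,nw
∂2: piv[bdk,bfk,bfn,bfw,bkn,bkw,bns,bnw,dfk,dfn,dfw] rk=11  ker:fkw,fnw,knw
∂1c = 0
c vs im∂2: reduces to 0 ⇒ boundary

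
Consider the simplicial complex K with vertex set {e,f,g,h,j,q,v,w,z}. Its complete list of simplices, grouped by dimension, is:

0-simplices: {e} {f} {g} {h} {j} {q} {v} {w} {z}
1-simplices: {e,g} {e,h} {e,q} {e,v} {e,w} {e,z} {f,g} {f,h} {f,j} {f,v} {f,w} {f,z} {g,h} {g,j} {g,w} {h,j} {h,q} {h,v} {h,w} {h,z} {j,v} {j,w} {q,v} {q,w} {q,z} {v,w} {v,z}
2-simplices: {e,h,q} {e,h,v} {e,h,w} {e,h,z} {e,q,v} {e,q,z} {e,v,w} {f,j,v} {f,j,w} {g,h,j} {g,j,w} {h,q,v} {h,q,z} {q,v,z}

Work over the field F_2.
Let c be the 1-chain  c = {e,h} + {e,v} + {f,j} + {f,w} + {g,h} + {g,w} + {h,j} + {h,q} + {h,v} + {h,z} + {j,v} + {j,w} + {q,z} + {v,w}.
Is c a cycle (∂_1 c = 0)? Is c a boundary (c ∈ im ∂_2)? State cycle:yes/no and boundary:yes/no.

n_0=9 n_1=27 n_2=14  [Z2]
∂1: piv[eg,eh,eq,ev,ew,ez,fg,fj] rk=8  ker:fh,fv,fw,fz,gh,gj,gw,hj,hq,hv,hw,hz,jv,jw,qv,qw,qz,vw,vz
∂2: piv[ehq,ehv,ehw,ehz,eqv,eqz,evw,fjv,fjw,ghj,gjw,qvz] rk=12  ker:hqv,hqz
∂1c = 0
c vs im∂2: residual ≠ 0 ⇒ not boundary

cycle:yes boundary:no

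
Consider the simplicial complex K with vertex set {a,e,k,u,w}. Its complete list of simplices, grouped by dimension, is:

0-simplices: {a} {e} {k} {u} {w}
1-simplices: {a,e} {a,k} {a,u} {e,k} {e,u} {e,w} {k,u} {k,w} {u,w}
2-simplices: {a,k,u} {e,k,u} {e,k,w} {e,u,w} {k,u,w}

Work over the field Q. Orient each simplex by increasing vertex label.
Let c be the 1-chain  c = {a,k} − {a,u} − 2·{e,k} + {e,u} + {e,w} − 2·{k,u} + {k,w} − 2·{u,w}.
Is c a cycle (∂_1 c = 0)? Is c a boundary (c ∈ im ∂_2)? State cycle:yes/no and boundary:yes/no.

n_0=5 n_1=9 n_2=5  [Q]
∂1: piv[ae,ak,au,ew] rk=4  ker:ek,eu,ku,kw,uw
∂2: piv[aku,eku,ekw,euw] rk=4  ker:kuw
∂1c = 0
c vs im∂2: reduces to 0 ⇒ boundary

cycle:yes boundary:yes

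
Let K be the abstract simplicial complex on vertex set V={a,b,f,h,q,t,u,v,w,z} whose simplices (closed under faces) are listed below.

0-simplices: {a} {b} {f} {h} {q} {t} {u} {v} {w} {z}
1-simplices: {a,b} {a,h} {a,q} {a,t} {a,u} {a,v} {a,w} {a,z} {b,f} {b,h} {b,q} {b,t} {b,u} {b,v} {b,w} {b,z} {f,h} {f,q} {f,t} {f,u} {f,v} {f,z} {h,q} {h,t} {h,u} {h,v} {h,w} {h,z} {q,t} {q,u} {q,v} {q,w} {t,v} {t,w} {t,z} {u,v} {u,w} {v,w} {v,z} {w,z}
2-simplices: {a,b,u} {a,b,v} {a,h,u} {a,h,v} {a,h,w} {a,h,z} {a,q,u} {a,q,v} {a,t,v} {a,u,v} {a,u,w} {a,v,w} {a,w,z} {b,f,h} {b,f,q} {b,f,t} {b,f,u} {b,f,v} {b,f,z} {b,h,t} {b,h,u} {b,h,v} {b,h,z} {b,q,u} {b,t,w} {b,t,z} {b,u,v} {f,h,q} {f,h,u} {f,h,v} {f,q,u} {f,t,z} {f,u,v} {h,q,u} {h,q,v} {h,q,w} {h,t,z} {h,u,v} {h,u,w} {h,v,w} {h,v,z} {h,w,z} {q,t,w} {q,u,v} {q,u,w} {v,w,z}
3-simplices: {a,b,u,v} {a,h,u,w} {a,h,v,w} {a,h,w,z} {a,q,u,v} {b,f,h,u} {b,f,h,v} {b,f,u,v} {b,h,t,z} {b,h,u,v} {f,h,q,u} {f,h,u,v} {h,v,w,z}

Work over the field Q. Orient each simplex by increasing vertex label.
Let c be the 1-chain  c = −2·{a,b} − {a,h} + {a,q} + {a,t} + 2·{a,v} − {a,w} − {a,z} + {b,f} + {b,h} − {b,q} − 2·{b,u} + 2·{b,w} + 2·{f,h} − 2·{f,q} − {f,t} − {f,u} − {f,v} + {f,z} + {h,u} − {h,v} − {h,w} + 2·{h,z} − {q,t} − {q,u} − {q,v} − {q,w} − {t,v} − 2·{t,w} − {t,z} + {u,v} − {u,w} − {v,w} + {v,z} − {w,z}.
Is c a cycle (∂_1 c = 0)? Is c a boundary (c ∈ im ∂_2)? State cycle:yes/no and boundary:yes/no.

cycle:no boundary:no

n_0=10 n_1=40 n_2=46 n_3=13  [Q]
∂1: piv[ab,ah,aq,at,au,av,aw,az,bf] rk=9  ker:bh,bq,bt,bu,bv,bw,bz,fh,fq,ft,fu,fv,fz,hq,ht,hu,hv,hw,hz,qt,qu,qv,qw,tv,tw,tz,uv,uw,vw,vz,wz
∂2: piv[abu,abv,ahu,ahv,ahw,ahz,aqu,aqv,atv,auv,auw,avw,awz,bfh,bfq,bft,bfu,bfv,bfz,bht,bhu,bhz,bqu,btw,btz,fhq,hqw,hvz,qtw] rk=29  ker:bhv,buv,fhu,fhv,fqu,ftz,fuv,hqu,hqv,htz,huv,huw,hvw,hwz,quv,quw,vwz
∂3: piv[abuv,ahuw,ahvw,ahwz,aquv,bfhu,bfhv,bfuv,bhtz,bhuv,fhqu,hvwz] rk=12  ker:fhuv
∂1c = {a} − 3·{b} + 3·{f} + {h} + 2·{q} + 3·{t} − 3·{u} − {v} − 4·{w} + {z}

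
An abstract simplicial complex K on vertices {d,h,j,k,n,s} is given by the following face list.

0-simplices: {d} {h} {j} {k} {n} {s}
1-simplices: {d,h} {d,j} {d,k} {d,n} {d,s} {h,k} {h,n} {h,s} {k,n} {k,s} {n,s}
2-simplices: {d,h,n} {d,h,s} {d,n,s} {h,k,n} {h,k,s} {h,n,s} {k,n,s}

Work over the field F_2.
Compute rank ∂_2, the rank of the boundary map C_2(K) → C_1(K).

n_0=6 n_1=11 n_2=7  [Z2]
∂1: piv[dh,dj,dk,dn,ds] rk=5  ker:hk,hn,hs,kn,ks,ns
∂2: piv[dhn,dhs,dns,hkn,hks] rk=5  ker:hns,kns
rk∂_2=5

rank∂_2=5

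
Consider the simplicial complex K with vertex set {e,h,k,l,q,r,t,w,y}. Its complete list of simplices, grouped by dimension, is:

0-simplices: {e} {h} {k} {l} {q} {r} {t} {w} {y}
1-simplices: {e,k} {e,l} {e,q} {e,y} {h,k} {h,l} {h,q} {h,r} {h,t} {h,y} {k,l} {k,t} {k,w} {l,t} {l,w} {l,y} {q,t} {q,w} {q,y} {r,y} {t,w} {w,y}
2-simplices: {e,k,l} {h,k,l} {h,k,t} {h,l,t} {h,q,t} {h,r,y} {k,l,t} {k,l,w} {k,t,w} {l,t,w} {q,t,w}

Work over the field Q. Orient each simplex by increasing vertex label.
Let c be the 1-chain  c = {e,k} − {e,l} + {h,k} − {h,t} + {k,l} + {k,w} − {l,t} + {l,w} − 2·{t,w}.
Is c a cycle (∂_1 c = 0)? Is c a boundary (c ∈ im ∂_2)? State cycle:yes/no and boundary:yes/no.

cycle:yes boundary:yes

n_0=9 n_1=22 n_2=11  [Q]
∂1: piv[ek,el,eq,ey,hk,hr,ht,kw] rk=8  ker:hl,hq,hy,kl,kt,lt,lw,ly,qt,qw,qy,ry,tw,wy
∂2: piv[ekl,hkl,hkt,hlt,hqt,hry,klw,ktw,qtw] rk=9  ker:klt,ltw
∂1c = 0
c vs im∂2: reduces to 0 ⇒ boundary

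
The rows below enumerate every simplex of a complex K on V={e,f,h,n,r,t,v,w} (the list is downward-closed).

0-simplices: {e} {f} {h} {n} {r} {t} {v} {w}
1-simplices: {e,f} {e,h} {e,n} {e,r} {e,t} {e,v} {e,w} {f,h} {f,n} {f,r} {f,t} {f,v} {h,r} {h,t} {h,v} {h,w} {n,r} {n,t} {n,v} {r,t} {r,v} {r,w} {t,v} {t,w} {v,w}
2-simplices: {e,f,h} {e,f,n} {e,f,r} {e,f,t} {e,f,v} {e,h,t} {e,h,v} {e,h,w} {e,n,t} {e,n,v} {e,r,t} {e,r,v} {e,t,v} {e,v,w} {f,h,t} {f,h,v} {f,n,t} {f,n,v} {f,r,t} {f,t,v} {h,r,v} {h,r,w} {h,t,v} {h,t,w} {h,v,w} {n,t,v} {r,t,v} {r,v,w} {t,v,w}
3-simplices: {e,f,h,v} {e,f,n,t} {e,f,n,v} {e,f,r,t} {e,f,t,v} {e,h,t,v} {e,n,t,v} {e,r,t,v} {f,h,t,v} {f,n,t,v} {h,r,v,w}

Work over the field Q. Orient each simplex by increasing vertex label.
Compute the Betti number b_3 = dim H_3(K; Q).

b_3=1

n_0=8 n_1=25 n_2=29 n_3=11  [Q]
∂1: piv[ef,eh,en,er,et,ev,ew] rk=7  ker:fh,fn,fr,ft,fv,hr,ht,hv,hw,nr,nt,nv,rt,rv,rw,tv,tw,vw
∂2: piv[efh,efn,efr,eft,efv,eht,ehv,ehw,ent,env,ert,erv,etv,evw,hrv,hrw,htw] rk=17  ker:fht,fhv,fnt,fnv,frt,ftv,htv,hvw,ntv,rtv,rvw,tvw
∂3: piv[efhv,efnt,efnv,efrt,eftv,ehtv,entv,ertv,fhtv,hrvw] rk=10  ker:fntv
b_3=(11−10)−0=1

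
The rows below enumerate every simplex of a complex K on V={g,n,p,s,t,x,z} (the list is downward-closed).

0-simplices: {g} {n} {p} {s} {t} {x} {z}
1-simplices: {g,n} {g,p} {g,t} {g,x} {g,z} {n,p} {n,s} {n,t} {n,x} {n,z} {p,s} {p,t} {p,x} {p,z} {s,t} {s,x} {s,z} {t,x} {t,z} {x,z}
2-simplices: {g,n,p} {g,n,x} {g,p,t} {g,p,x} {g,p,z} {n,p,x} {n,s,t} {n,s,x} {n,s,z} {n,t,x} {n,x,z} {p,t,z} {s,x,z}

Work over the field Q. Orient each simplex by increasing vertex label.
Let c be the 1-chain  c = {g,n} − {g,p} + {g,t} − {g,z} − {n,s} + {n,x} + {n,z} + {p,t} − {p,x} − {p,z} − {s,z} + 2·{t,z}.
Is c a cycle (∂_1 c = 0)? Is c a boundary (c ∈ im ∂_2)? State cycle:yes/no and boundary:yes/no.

n_0=7 n_1=20 n_2=13  [Q]
∂1: piv[gn,gp,gt,gx,gz,ns] rk=6  ker:np,nt,nx,nz,ps,pt,px,pz,st,sx,sz,tx,tz,xz
∂2: piv[gnp,gnx,gpt,gpx,gpz,nst,nsx,nsz,ntx,nxz,ptz] rk=11  ker:npx,sxz
∂1c = 0
c vs im∂2: reduces to 0 ⇒ boundary

cycle:yes boundary:yes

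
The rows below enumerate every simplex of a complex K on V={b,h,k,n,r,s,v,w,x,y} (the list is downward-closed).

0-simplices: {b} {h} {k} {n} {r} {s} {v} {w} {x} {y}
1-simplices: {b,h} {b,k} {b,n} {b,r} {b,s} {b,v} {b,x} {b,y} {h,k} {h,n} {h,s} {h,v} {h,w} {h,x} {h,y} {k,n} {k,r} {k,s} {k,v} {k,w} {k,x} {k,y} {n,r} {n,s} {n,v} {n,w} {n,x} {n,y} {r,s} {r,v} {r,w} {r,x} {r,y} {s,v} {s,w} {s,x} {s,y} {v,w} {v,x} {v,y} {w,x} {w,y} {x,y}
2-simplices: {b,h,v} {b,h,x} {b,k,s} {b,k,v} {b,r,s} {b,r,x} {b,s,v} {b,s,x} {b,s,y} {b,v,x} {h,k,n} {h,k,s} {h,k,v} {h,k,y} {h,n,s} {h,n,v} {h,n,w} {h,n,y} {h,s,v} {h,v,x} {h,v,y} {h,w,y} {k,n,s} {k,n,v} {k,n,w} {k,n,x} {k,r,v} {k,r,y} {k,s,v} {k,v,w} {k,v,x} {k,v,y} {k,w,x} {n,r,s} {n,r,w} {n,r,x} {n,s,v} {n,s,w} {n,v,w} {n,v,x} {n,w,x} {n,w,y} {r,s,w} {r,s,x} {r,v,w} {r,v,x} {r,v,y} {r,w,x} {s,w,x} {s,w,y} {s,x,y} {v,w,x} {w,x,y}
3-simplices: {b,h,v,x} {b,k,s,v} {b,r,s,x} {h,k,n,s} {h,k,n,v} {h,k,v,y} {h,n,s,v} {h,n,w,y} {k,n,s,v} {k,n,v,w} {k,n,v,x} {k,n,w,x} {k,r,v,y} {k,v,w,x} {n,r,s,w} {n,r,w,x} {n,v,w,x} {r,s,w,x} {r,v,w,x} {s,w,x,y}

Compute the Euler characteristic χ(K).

χ(K)=0

n_0=10 n_1=43 n_2=53 n_3=20
χ=+10−43+53−20=0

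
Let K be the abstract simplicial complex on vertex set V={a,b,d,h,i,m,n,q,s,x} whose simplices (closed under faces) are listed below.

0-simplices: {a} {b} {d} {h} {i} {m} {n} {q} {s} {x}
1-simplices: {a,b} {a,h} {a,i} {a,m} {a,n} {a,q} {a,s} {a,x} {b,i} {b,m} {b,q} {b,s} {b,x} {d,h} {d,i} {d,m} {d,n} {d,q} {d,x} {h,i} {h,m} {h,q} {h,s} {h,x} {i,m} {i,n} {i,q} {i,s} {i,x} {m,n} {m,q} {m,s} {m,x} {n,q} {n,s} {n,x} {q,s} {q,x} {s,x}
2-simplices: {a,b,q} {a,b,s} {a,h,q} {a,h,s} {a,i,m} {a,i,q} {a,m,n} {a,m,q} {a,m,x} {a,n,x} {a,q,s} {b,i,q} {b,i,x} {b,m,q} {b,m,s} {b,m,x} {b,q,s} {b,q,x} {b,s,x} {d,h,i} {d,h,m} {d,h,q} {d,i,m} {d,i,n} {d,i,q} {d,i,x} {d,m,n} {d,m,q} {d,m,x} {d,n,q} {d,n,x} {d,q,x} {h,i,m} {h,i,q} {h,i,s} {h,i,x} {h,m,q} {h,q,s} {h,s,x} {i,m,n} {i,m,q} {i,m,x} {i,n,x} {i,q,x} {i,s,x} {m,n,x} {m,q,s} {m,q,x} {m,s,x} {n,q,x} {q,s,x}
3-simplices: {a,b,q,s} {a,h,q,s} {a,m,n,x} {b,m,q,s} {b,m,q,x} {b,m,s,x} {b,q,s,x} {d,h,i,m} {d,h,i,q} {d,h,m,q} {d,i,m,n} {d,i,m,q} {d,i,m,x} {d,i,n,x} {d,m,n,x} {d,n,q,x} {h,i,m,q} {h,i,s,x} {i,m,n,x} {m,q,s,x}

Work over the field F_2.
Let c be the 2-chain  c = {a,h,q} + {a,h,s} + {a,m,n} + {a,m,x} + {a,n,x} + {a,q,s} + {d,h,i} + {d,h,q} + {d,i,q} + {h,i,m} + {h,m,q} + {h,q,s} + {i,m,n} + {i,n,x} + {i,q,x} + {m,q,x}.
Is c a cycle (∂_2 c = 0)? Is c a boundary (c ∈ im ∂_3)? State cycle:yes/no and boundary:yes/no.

cycle:yes boundary:no

n_0=10 n_1=39 n_2=51 n_3=20  [Z2]
∂1: piv[ab,ah,ai,am,an,aq,as,ax,dh] rk=9  ker:bi,bm,bq,bs,bx,di,dm,dn,dq,dx,hi,hm,hq,hs,hx,im,in,iq,is,ix,mn,mq,ms,mx,nq,ns,nx,qs,qx,sx
∂2: piv[abq,abs,ahq,ahs,aim,aiq,amn,amq,amx,anx,aqs,biq,bix,bmq,bms,bmx,bqx,bsx,dhi,dhm,dhq,dim,din,diq,dix,dmn,dnq,his,hix] rk=29  ker:bqs,dmq,dmx,dnx,dqx,him,hiq,hmq,hqs,hsx,imn,imq,imx,inx,iqx,isx,mnx,mqs,mqx,msx,nqx,qsx
∂3: piv[abqs,ahqs,amnx,bmqs,bmqx,bmsx,bqsx,dhim,dhiq,dhmq,dimn,dimq,dimx,dinx,dmnx,dnqx,hisx] rk=17  ker:himq,imnx,mqsx
∂2c = 0
c vs im∂3: residual ≠ 0 ⇒ not boundary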